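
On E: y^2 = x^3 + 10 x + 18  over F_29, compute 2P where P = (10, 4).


Doubling: s = (3 x1^2 + a) / (2 y1)
s = (3*10^2 + 10) / (2*4) mod 29 = 17
x3 = s^2 - 2 x1 mod 29 = 17^2 - 2*10 = 8
y3 = s (x1 - x3) - y1 mod 29 = 17 * (10 - 8) - 4 = 1

2P = (8, 1)


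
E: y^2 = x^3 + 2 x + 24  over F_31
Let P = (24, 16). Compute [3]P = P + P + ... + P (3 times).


k = 3 = 11_2 (binary, LSB first: 11)
Double-and-add from P = (24, 16):
  bit 0 = 1: acc = O + (24, 16) = (24, 16)
  bit 1 = 1: acc = (24, 16) + (19, 16) = (19, 15)

3P = (19, 15)


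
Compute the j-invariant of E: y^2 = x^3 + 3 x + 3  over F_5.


Delta = -16(4 a^3 + 27 b^2) mod 5 = 4
-1728 * (4 a)^3 = -1728 * (4*3)^3 mod 5 = 1
j = 1 * 4^(-1) mod 5 = 4

j = 4 (mod 5)


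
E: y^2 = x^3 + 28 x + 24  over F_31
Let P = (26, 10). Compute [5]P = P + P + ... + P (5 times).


k = 5 = 101_2 (binary, LSB first: 101)
Double-and-add from P = (26, 10):
  bit 0 = 1: acc = O + (26, 10) = (26, 10)
  bit 1 = 0: acc unchanged = (26, 10)
  bit 2 = 1: acc = (26, 10) + (23, 30) = (23, 1)

5P = (23, 1)


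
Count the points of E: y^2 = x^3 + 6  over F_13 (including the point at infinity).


For each x in F_13, count y with y^2 = x^3 + 0 x + 6 mod 13:
  x = 2: RHS = 1, y in [1, 12]  -> 2 point(s)
  x = 5: RHS = 1, y in [1, 12]  -> 2 point(s)
  x = 6: RHS = 1, y in [1, 12]  -> 2 point(s)
Affine points: 6. Add the point at infinity: total = 7.

#E(F_13) = 7


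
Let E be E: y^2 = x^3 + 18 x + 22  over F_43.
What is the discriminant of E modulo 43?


4 a^3 + 27 b^2 = 4*18^3 + 27*22^2 = 23328 + 13068 = 36396
Delta = -16 * (36396) = -582336
Delta mod 43 = 13

Delta = 13 (mod 43)


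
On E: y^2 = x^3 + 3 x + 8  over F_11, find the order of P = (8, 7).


Compute successive multiples of P until we hit O:
  1P = (8, 7)
  2P = (7, 3)
  3P = (1, 10)
  4P = (6, 0)
  5P = (1, 1)
  6P = (7, 8)
  7P = (8, 4)
  8P = O

ord(P) = 8


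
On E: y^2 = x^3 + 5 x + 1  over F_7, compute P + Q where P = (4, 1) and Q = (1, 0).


P != Q, so use the chord formula.
s = (y2 - y1) / (x2 - x1) = (6) / (4) mod 7 = 5
x3 = s^2 - x1 - x2 mod 7 = 5^2 - 4 - 1 = 6
y3 = s (x1 - x3) - y1 mod 7 = 5 * (4 - 6) - 1 = 3

P + Q = (6, 3)


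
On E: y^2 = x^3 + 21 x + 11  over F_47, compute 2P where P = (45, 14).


Doubling: s = (3 x1^2 + a) / (2 y1)
s = (3*45^2 + 21) / (2*14) mod 47 = 23
x3 = s^2 - 2 x1 mod 47 = 23^2 - 2*45 = 16
y3 = s (x1 - x3) - y1 mod 47 = 23 * (45 - 16) - 14 = 42

2P = (16, 42)


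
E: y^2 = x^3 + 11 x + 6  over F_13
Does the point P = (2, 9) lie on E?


Check whether y^2 = x^3 + 11 x + 6 (mod 13) for (x, y) = (2, 9).
LHS: y^2 = 9^2 mod 13 = 3
RHS: x^3 + 11 x + 6 = 2^3 + 11*2 + 6 mod 13 = 10
LHS != RHS

No, not on the curve


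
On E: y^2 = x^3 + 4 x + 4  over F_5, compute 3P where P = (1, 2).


k = 3 = 11_2 (binary, LSB first: 11)
Double-and-add from P = (1, 2):
  bit 0 = 1: acc = O + (1, 2) = (1, 2)
  bit 1 = 1: acc = (1, 2) + (2, 0) = (1, 3)

3P = (1, 3)


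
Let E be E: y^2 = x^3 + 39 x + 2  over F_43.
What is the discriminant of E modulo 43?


4 a^3 + 27 b^2 = 4*39^3 + 27*2^2 = 237276 + 108 = 237384
Delta = -16 * (237384) = -3798144
Delta mod 43 = 3

Delta = 3 (mod 43)


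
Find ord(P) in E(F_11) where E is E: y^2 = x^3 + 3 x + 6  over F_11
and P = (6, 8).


Compute successive multiples of P until we hit O:
  1P = (6, 8)
  2P = (3, 8)
  3P = (2, 3)
  4P = (8, 6)
  5P = (9, 6)
  6P = (5, 6)
  7P = (4, 7)
  8P = (4, 4)
  ... (continuing to 15P)
  15P = O

ord(P) = 15


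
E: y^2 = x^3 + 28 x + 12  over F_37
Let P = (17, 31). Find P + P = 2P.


Doubling: s = (3 x1^2 + a) / (2 y1)
s = (3*17^2 + 28) / (2*31) mod 37 = 21
x3 = s^2 - 2 x1 mod 37 = 21^2 - 2*17 = 0
y3 = s (x1 - x3) - y1 mod 37 = 21 * (17 - 0) - 31 = 30

2P = (0, 30)


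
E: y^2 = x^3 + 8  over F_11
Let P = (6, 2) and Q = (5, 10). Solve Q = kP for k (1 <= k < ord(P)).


Enumerate multiples of P until we hit Q = (5, 10):
  1P = (6, 2)
  2P = (2, 7)
  3P = (8, 6)
  4P = (1, 8)
  5P = (5, 10)
Match found at i = 5.

k = 5


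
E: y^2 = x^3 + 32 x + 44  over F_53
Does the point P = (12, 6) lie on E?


Check whether y^2 = x^3 + 32 x + 44 (mod 53) for (x, y) = (12, 6).
LHS: y^2 = 6^2 mod 53 = 36
RHS: x^3 + 32 x + 44 = 12^3 + 32*12 + 44 mod 53 = 36
LHS = RHS

Yes, on the curve


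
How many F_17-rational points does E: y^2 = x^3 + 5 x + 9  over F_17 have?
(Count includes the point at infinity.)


For each x in F_17, count y with y^2 = x^3 + 5 x + 9 mod 17:
  x = 0: RHS = 9, y in [3, 14]  -> 2 point(s)
  x = 1: RHS = 15, y in [7, 10]  -> 2 point(s)
  x = 3: RHS = 0, y in [0]  -> 1 point(s)
  x = 4: RHS = 8, y in [5, 12]  -> 2 point(s)
  x = 6: RHS = 0, y in [0]  -> 1 point(s)
  x = 7: RHS = 13, y in [8, 9]  -> 2 point(s)
  x = 8: RHS = 0, y in [0]  -> 1 point(s)
  x = 9: RHS = 1, y in [1, 16]  -> 2 point(s)
  x = 11: RHS = 1, y in [1, 16]  -> 2 point(s)
  x = 14: RHS = 1, y in [1, 16]  -> 2 point(s)
  x = 15: RHS = 8, y in [5, 12]  -> 2 point(s)
Affine points: 19. Add the point at infinity: total = 20.

#E(F_17) = 20


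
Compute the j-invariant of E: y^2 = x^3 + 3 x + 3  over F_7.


Delta = -16(4 a^3 + 27 b^2) mod 7 = 5
-1728 * (4 a)^3 = -1728 * (4*3)^3 mod 7 = 6
j = 6 * 5^(-1) mod 7 = 4

j = 4 (mod 7)


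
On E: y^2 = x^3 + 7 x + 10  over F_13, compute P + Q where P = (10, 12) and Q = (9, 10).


P != Q, so use the chord formula.
s = (y2 - y1) / (x2 - x1) = (11) / (12) mod 13 = 2
x3 = s^2 - x1 - x2 mod 13 = 2^2 - 10 - 9 = 11
y3 = s (x1 - x3) - y1 mod 13 = 2 * (10 - 11) - 12 = 12

P + Q = (11, 12)


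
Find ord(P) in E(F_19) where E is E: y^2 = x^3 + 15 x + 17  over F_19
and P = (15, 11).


Compute successive multiples of P until we hit O:
  1P = (15, 11)
  2P = (12, 14)
  3P = (12, 5)
  4P = (15, 8)
  5P = O

ord(P) = 5


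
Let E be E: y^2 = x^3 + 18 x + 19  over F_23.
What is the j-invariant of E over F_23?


Delta = -16(4 a^3 + 27 b^2) mod 23 = 7
-1728 * (4 a)^3 = -1728 * (4*18)^3 mod 23 = 11
j = 11 * 7^(-1) mod 23 = 18

j = 18 (mod 23)


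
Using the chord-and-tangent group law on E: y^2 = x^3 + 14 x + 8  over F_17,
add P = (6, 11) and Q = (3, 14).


P != Q, so use the chord formula.
s = (y2 - y1) / (x2 - x1) = (3) / (14) mod 17 = 16
x3 = s^2 - x1 - x2 mod 17 = 16^2 - 6 - 3 = 9
y3 = s (x1 - x3) - y1 mod 17 = 16 * (6 - 9) - 11 = 9

P + Q = (9, 9)


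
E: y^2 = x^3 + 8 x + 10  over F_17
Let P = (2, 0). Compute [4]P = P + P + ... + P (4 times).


k = 4 = 100_2 (binary, LSB first: 001)
Double-and-add from P = (2, 0):
  bit 0 = 0: acc unchanged = O
  bit 1 = 0: acc unchanged = O
  bit 2 = 1: acc = O + O = O

4P = O


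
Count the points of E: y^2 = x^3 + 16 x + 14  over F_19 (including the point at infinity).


For each x in F_19, count y with y^2 = x^3 + 16 x + 14 mod 19:
  x = 2: RHS = 16, y in [4, 15]  -> 2 point(s)
  x = 4: RHS = 9, y in [3, 16]  -> 2 point(s)
  x = 11: RHS = 1, y in [1, 18]  -> 2 point(s)
  x = 13: RHS = 6, y in [5, 14]  -> 2 point(s)
  x = 15: RHS = 0, y in [0]  -> 1 point(s)
  x = 18: RHS = 16, y in [4, 15]  -> 2 point(s)
Affine points: 11. Add the point at infinity: total = 12.

#E(F_19) = 12


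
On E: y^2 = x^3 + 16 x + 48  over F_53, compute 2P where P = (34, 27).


Doubling: s = (3 x1^2 + a) / (2 y1)
s = (3*34^2 + 16) / (2*27) mod 53 = 39
x3 = s^2 - 2 x1 mod 53 = 39^2 - 2*34 = 22
y3 = s (x1 - x3) - y1 mod 53 = 39 * (34 - 22) - 27 = 17

2P = (22, 17)


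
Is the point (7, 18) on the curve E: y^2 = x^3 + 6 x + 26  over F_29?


Check whether y^2 = x^3 + 6 x + 26 (mod 29) for (x, y) = (7, 18).
LHS: y^2 = 18^2 mod 29 = 5
RHS: x^3 + 6 x + 26 = 7^3 + 6*7 + 26 mod 29 = 5
LHS = RHS

Yes, on the curve


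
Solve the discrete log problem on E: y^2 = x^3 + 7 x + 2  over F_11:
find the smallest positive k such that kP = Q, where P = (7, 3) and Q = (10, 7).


Enumerate multiples of P until we hit Q = (10, 7):
  1P = (7, 3)
  2P = (8, 8)
  3P = (10, 4)
  4P = (10, 7)
Match found at i = 4.

k = 4


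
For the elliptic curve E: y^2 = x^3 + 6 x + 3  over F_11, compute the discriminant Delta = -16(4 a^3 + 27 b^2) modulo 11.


4 a^3 + 27 b^2 = 4*6^3 + 27*3^2 = 864 + 243 = 1107
Delta = -16 * (1107) = -17712
Delta mod 11 = 9

Delta = 9 (mod 11)


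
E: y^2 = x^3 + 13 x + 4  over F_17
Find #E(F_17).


For each x in F_17, count y with y^2 = x^3 + 13 x + 4 mod 17:
  x = 0: RHS = 4, y in [2, 15]  -> 2 point(s)
  x = 1: RHS = 1, y in [1, 16]  -> 2 point(s)
  x = 2: RHS = 4, y in [2, 15]  -> 2 point(s)
  x = 3: RHS = 2, y in [6, 11]  -> 2 point(s)
  x = 4: RHS = 1, y in [1, 16]  -> 2 point(s)
  x = 6: RHS = 9, y in [3, 14]  -> 2 point(s)
  x = 7: RHS = 13, y in [8, 9]  -> 2 point(s)
  x = 8: RHS = 8, y in [5, 12]  -> 2 point(s)
  x = 9: RHS = 0, y in [0]  -> 1 point(s)
  x = 11: RHS = 16, y in [4, 13]  -> 2 point(s)
  x = 12: RHS = 1, y in [1, 16]  -> 2 point(s)
  x = 15: RHS = 4, y in [2, 15]  -> 2 point(s)
Affine points: 23. Add the point at infinity: total = 24.

#E(F_17) = 24


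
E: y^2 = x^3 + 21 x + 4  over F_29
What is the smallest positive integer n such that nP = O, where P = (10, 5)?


Compute successive multiples of P until we hit O:
  1P = (10, 5)
  2P = (16, 17)
  3P = (7, 1)
  4P = (17, 5)
  5P = (2, 24)
  6P = (24, 21)
  7P = (4, 6)
  8P = (11, 0)
  ... (continuing to 16P)
  16P = O

ord(P) = 16


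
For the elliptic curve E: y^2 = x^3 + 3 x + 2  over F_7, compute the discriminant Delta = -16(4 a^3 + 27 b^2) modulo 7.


4 a^3 + 27 b^2 = 4*3^3 + 27*2^2 = 108 + 108 = 216
Delta = -16 * (216) = -3456
Delta mod 7 = 2

Delta = 2 (mod 7)


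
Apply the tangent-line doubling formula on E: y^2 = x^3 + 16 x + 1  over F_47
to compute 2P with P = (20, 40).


Doubling: s = (3 x1^2 + a) / (2 y1)
s = (3*20^2 + 16) / (2*40) mod 47 = 34
x3 = s^2 - 2 x1 mod 47 = 34^2 - 2*20 = 35
y3 = s (x1 - x3) - y1 mod 47 = 34 * (20 - 35) - 40 = 14

2P = (35, 14)


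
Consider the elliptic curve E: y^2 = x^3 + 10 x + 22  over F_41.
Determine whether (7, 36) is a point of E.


Check whether y^2 = x^3 + 10 x + 22 (mod 41) for (x, y) = (7, 36).
LHS: y^2 = 36^2 mod 41 = 25
RHS: x^3 + 10 x + 22 = 7^3 + 10*7 + 22 mod 41 = 25
LHS = RHS

Yes, on the curve


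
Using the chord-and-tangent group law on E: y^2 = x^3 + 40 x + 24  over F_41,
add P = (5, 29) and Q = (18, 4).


P != Q, so use the chord formula.
s = (y2 - y1) / (x2 - x1) = (16) / (13) mod 41 = 17
x3 = s^2 - x1 - x2 mod 41 = 17^2 - 5 - 18 = 20
y3 = s (x1 - x3) - y1 mod 41 = 17 * (5 - 20) - 29 = 3

P + Q = (20, 3)


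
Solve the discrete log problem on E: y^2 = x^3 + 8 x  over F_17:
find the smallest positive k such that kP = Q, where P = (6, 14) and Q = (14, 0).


Enumerate multiples of P until we hit Q = (14, 0):
  1P = (6, 14)
  2P = (1, 14)
  3P = (10, 3)
  4P = (16, 5)
  5P = (14, 0)
Match found at i = 5.

k = 5


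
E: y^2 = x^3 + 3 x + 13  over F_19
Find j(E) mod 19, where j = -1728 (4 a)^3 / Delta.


Delta = -16(4 a^3 + 27 b^2) mod 19 = 10
-1728 * (4 a)^3 = -1728 * (4*3)^3 mod 19 = 18
j = 18 * 10^(-1) mod 19 = 17

j = 17 (mod 19)


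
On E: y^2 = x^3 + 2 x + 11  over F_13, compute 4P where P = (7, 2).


k = 4 = 100_2 (binary, LSB first: 001)
Double-and-add from P = (7, 2):
  bit 0 = 0: acc unchanged = O
  bit 1 = 0: acc unchanged = O
  bit 2 = 1: acc = O + (7, 11) = (7, 11)

4P = (7, 11)


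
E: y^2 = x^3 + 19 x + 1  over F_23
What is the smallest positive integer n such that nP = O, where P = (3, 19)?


Compute successive multiples of P until we hit O:
  1P = (3, 19)
  2P = (17, 4)
  3P = (16, 13)
  4P = (20, 3)
  5P = (2, 22)
  6P = (4, 7)
  7P = (22, 2)
  8P = (6, 20)
  ... (continuing to 30P)
  30P = O

ord(P) = 30


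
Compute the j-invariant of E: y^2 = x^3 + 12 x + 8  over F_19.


Delta = -16(4 a^3 + 27 b^2) mod 19 = 4
-1728 * (4 a)^3 = -1728 * (4*12)^3 mod 19 = 12
j = 12 * 4^(-1) mod 19 = 3

j = 3 (mod 19)


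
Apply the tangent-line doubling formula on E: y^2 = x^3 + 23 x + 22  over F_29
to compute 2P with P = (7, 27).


Doubling: s = (3 x1^2 + a) / (2 y1)
s = (3*7^2 + 23) / (2*27) mod 29 = 1
x3 = s^2 - 2 x1 mod 29 = 1^2 - 2*7 = 16
y3 = s (x1 - x3) - y1 mod 29 = 1 * (7 - 16) - 27 = 22

2P = (16, 22)


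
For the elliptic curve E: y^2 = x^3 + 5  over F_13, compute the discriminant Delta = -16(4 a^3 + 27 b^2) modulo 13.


4 a^3 + 27 b^2 = 4*0^3 + 27*5^2 = 0 + 675 = 675
Delta = -16 * (675) = -10800
Delta mod 13 = 3

Delta = 3 (mod 13)


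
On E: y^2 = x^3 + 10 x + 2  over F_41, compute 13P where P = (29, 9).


k = 13 = 1101_2 (binary, LSB first: 1011)
Double-and-add from P = (29, 9):
  bit 0 = 1: acc = O + (29, 9) = (29, 9)
  bit 1 = 0: acc unchanged = (29, 9)
  bit 2 = 1: acc = (29, 9) + (22, 13) = (33, 5)
  bit 3 = 1: acc = (33, 5) + (15, 40) = (25, 25)

13P = (25, 25)


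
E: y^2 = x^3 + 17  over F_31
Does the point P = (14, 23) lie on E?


Check whether y^2 = x^3 + 0 x + 17 (mod 31) for (x, y) = (14, 23).
LHS: y^2 = 23^2 mod 31 = 2
RHS: x^3 + 0 x + 17 = 14^3 + 0*14 + 17 mod 31 = 2
LHS = RHS

Yes, on the curve


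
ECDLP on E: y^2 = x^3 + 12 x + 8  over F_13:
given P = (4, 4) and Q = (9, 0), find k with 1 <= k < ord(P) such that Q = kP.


Enumerate multiples of P until we hit Q = (9, 0):
  1P = (4, 4)
  2P = (6, 7)
  3P = (2, 12)
  4P = (10, 7)
  5P = (9, 0)
Match found at i = 5.

k = 5


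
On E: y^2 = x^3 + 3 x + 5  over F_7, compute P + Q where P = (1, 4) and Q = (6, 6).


P != Q, so use the chord formula.
s = (y2 - y1) / (x2 - x1) = (2) / (5) mod 7 = 6
x3 = s^2 - x1 - x2 mod 7 = 6^2 - 1 - 6 = 1
y3 = s (x1 - x3) - y1 mod 7 = 6 * (1 - 1) - 4 = 3

P + Q = (1, 3)


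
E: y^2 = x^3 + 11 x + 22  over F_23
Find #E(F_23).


For each x in F_23, count y with y^2 = x^3 + 11 x + 22 mod 23:
  x = 2: RHS = 6, y in [11, 12]  -> 2 point(s)
  x = 3: RHS = 13, y in [6, 17]  -> 2 point(s)
  x = 5: RHS = 18, y in [8, 15]  -> 2 point(s)
  x = 8: RHS = 1, y in [1, 22]  -> 2 point(s)
  x = 11: RHS = 2, y in [5, 18]  -> 2 point(s)
  x = 13: RHS = 16, y in [4, 19]  -> 2 point(s)
  x = 16: RHS = 16, y in [4, 19]  -> 2 point(s)
  x = 17: RHS = 16, y in [4, 19]  -> 2 point(s)
  x = 18: RHS = 3, y in [7, 16]  -> 2 point(s)
  x = 19: RHS = 6, y in [11, 12]  -> 2 point(s)
  x = 20: RHS = 8, y in [10, 13]  -> 2 point(s)
Affine points: 22. Add the point at infinity: total = 23.

#E(F_23) = 23


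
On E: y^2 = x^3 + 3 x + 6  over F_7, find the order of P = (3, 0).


Compute successive multiples of P until we hit O:
  1P = (3, 0)
  2P = O

ord(P) = 2


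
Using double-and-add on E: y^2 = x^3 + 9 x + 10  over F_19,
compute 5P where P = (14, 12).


k = 5 = 101_2 (binary, LSB first: 101)
Double-and-add from P = (14, 12):
  bit 0 = 1: acc = O + (14, 12) = (14, 12)
  bit 1 = 0: acc unchanged = (14, 12)
  bit 2 = 1: acc = (14, 12) + (10, 13) = (1, 18)

5P = (1, 18)


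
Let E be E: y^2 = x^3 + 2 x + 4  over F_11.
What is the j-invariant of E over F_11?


Delta = -16(4 a^3 + 27 b^2) mod 11 = 1
-1728 * (4 a)^3 = -1728 * (4*2)^3 mod 11 = 5
j = 5 * 1^(-1) mod 11 = 5

j = 5 (mod 11)


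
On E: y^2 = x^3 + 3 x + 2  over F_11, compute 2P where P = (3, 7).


Doubling: s = (3 x1^2 + a) / (2 y1)
s = (3*3^2 + 3) / (2*7) mod 11 = 10
x3 = s^2 - 2 x1 mod 11 = 10^2 - 2*3 = 6
y3 = s (x1 - x3) - y1 mod 11 = 10 * (3 - 6) - 7 = 7

2P = (6, 7)


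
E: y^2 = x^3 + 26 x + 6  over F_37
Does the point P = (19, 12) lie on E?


Check whether y^2 = x^3 + 26 x + 6 (mod 37) for (x, y) = (19, 12).
LHS: y^2 = 12^2 mod 37 = 33
RHS: x^3 + 26 x + 6 = 19^3 + 26*19 + 6 mod 37 = 33
LHS = RHS

Yes, on the curve


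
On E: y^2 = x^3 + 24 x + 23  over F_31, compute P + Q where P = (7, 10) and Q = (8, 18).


P != Q, so use the chord formula.
s = (y2 - y1) / (x2 - x1) = (8) / (1) mod 31 = 8
x3 = s^2 - x1 - x2 mod 31 = 8^2 - 7 - 8 = 18
y3 = s (x1 - x3) - y1 mod 31 = 8 * (7 - 18) - 10 = 26

P + Q = (18, 26)


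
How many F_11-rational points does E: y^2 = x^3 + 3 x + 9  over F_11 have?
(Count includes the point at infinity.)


For each x in F_11, count y with y^2 = x^3 + 3 x + 9 mod 11:
  x = 0: RHS = 9, y in [3, 8]  -> 2 point(s)
  x = 2: RHS = 1, y in [1, 10]  -> 2 point(s)
  x = 3: RHS = 1, y in [1, 10]  -> 2 point(s)
  x = 6: RHS = 1, y in [1, 10]  -> 2 point(s)
  x = 10: RHS = 5, y in [4, 7]  -> 2 point(s)
Affine points: 10. Add the point at infinity: total = 11.

#E(F_11) = 11


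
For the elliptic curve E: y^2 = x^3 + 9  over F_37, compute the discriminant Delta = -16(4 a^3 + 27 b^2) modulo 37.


4 a^3 + 27 b^2 = 4*0^3 + 27*9^2 = 0 + 2187 = 2187
Delta = -16 * (2187) = -34992
Delta mod 37 = 10

Delta = 10 (mod 37)


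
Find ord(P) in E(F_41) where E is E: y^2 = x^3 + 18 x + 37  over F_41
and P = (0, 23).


Compute successive multiples of P until we hit O:
  1P = (0, 23)
  2P = (31, 13)
  3P = (11, 7)
  4P = (25, 32)
  5P = (20, 19)
  6P = (3, 35)
  7P = (13, 7)
  8P = (30, 36)
  ... (continuing to 24P)
  24P = O

ord(P) = 24


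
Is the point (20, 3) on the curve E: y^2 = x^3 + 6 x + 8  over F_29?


Check whether y^2 = x^3 + 6 x + 8 (mod 29) for (x, y) = (20, 3).
LHS: y^2 = 3^2 mod 29 = 9
RHS: x^3 + 6 x + 8 = 20^3 + 6*20 + 8 mod 29 = 8
LHS != RHS

No, not on the curve


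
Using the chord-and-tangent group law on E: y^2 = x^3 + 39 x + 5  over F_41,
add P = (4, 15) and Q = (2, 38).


P != Q, so use the chord formula.
s = (y2 - y1) / (x2 - x1) = (23) / (39) mod 41 = 9
x3 = s^2 - x1 - x2 mod 41 = 9^2 - 4 - 2 = 34
y3 = s (x1 - x3) - y1 mod 41 = 9 * (4 - 34) - 15 = 2

P + Q = (34, 2)


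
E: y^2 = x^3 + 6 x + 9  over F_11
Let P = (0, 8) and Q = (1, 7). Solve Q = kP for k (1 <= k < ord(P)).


Enumerate multiples of P until we hit Q = (1, 7):
  1P = (0, 8)
  2P = (1, 4)
  3P = (4, 8)
  4P = (7, 3)
  5P = (9, 0)
  6P = (7, 8)
  7P = (4, 3)
  8P = (1, 7)
Match found at i = 8.

k = 8


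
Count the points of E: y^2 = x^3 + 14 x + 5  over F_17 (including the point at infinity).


For each x in F_17, count y with y^2 = x^3 + 14 x + 5 mod 17:
  x = 5: RHS = 13, y in [8, 9]  -> 2 point(s)
  x = 6: RHS = 16, y in [4, 13]  -> 2 point(s)
  x = 7: RHS = 4, y in [2, 15]  -> 2 point(s)
  x = 8: RHS = 0, y in [0]  -> 1 point(s)
  x = 13: RHS = 4, y in [2, 15]  -> 2 point(s)
  x = 14: RHS = 4, y in [2, 15]  -> 2 point(s)
Affine points: 11. Add the point at infinity: total = 12.

#E(F_17) = 12


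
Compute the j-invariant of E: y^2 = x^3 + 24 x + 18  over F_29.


Delta = -16(4 a^3 + 27 b^2) mod 29 = 11
-1728 * (4 a)^3 = -1728 * (4*24)^3 mod 29 = 19
j = 19 * 11^(-1) mod 29 = 7

j = 7 (mod 29)


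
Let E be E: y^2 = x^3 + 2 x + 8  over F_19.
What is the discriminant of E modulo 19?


4 a^3 + 27 b^2 = 4*2^3 + 27*8^2 = 32 + 1728 = 1760
Delta = -16 * (1760) = -28160
Delta mod 19 = 17

Delta = 17 (mod 19)


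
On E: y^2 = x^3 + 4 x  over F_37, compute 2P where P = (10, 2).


Doubling: s = (3 x1^2 + a) / (2 y1)
s = (3*10^2 + 4) / (2*2) mod 37 = 2
x3 = s^2 - 2 x1 mod 37 = 2^2 - 2*10 = 21
y3 = s (x1 - x3) - y1 mod 37 = 2 * (10 - 21) - 2 = 13

2P = (21, 13)


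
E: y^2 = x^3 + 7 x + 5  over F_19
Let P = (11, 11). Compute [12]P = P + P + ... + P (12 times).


k = 12 = 1100_2 (binary, LSB first: 0011)
Double-and-add from P = (11, 11):
  bit 0 = 0: acc unchanged = O
  bit 1 = 0: acc unchanged = O
  bit 2 = 1: acc = O + (18, 4) = (18, 4)
  bit 3 = 1: acc = (18, 4) + (0, 9) = (7, 13)

12P = (7, 13)


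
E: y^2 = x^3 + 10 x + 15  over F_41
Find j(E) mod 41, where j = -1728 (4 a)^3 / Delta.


Delta = -16(4 a^3 + 27 b^2) mod 41 = 12
-1728 * (4 a)^3 = -1728 * (4*10)^3 mod 41 = 6
j = 6 * 12^(-1) mod 41 = 21

j = 21 (mod 41)


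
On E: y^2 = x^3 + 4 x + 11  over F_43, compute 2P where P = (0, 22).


Doubling: s = (3 x1^2 + a) / (2 y1)
s = (3*0^2 + 4) / (2*22) mod 43 = 4
x3 = s^2 - 2 x1 mod 43 = 4^2 - 2*0 = 16
y3 = s (x1 - x3) - y1 mod 43 = 4 * (0 - 16) - 22 = 0

2P = (16, 0)


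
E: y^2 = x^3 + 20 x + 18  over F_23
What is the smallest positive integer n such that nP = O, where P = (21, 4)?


Compute successive multiples of P until we hit O:
  1P = (21, 4)
  2P = (20, 0)
  3P = (21, 19)
  4P = O

ord(P) = 4


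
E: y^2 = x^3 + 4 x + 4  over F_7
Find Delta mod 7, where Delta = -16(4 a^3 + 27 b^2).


4 a^3 + 27 b^2 = 4*4^3 + 27*4^2 = 256 + 432 = 688
Delta = -16 * (688) = -11008
Delta mod 7 = 3

Delta = 3 (mod 7)


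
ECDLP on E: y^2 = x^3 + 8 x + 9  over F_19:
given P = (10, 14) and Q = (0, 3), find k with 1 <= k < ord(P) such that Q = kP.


Enumerate multiples of P until we hit Q = (0, 3):
  1P = (10, 14)
  2P = (6, 11)
  3P = (0, 3)
Match found at i = 3.

k = 3


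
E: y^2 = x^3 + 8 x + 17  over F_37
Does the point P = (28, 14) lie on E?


Check whether y^2 = x^3 + 8 x + 17 (mod 37) for (x, y) = (28, 14).
LHS: y^2 = 14^2 mod 37 = 11
RHS: x^3 + 8 x + 17 = 28^3 + 8*28 + 17 mod 37 = 30
LHS != RHS

No, not on the curve


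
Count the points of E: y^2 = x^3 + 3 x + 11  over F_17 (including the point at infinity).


For each x in F_17, count y with y^2 = x^3 + 3 x + 11 mod 17:
  x = 1: RHS = 15, y in [7, 10]  -> 2 point(s)
  x = 2: RHS = 8, y in [5, 12]  -> 2 point(s)
  x = 3: RHS = 13, y in [8, 9]  -> 2 point(s)
  x = 4: RHS = 2, y in [6, 11]  -> 2 point(s)
  x = 5: RHS = 15, y in [7, 10]  -> 2 point(s)
  x = 7: RHS = 1, y in [1, 16]  -> 2 point(s)
  x = 9: RHS = 2, y in [6, 11]  -> 2 point(s)
  x = 10: RHS = 4, y in [2, 15]  -> 2 point(s)
  x = 11: RHS = 15, y in [7, 10]  -> 2 point(s)
  x = 14: RHS = 9, y in [3, 14]  -> 2 point(s)
Affine points: 20. Add the point at infinity: total = 21.

#E(F_17) = 21


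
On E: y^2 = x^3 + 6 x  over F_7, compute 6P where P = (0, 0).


k = 6 = 110_2 (binary, LSB first: 011)
Double-and-add from P = (0, 0):
  bit 0 = 0: acc unchanged = O
  bit 1 = 1: acc = O + O = O
  bit 2 = 1: acc = O + O = O

6P = O


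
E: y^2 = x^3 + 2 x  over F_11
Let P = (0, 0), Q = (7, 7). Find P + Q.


P != Q, so use the chord formula.
s = (y2 - y1) / (x2 - x1) = (7) / (7) mod 11 = 1
x3 = s^2 - x1 - x2 mod 11 = 1^2 - 0 - 7 = 5
y3 = s (x1 - x3) - y1 mod 11 = 1 * (0 - 5) - 0 = 6

P + Q = (5, 6)


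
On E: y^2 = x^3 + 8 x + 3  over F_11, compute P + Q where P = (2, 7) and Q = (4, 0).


P != Q, so use the chord formula.
s = (y2 - y1) / (x2 - x1) = (4) / (2) mod 11 = 2
x3 = s^2 - x1 - x2 mod 11 = 2^2 - 2 - 4 = 9
y3 = s (x1 - x3) - y1 mod 11 = 2 * (2 - 9) - 7 = 1

P + Q = (9, 1)


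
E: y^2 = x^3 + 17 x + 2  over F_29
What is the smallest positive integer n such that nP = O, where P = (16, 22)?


Compute successive multiples of P until we hit O:
  1P = (16, 22)
  2P = (13, 19)
  3P = (1, 22)
  4P = (12, 7)
  5P = (6, 1)
  6P = (3, 14)
  7P = (3, 15)
  8P = (6, 28)
  ... (continuing to 13P)
  13P = O

ord(P) = 13


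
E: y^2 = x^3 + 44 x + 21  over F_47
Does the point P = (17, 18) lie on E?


Check whether y^2 = x^3 + 44 x + 21 (mod 47) for (x, y) = (17, 18).
LHS: y^2 = 18^2 mod 47 = 42
RHS: x^3 + 44 x + 21 = 17^3 + 44*17 + 21 mod 47 = 42
LHS = RHS

Yes, on the curve


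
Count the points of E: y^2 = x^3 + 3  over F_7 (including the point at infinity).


For each x in F_7, count y with y^2 = x^3 + 0 x + 3 mod 7:
  x = 1: RHS = 4, y in [2, 5]  -> 2 point(s)
  x = 2: RHS = 4, y in [2, 5]  -> 2 point(s)
  x = 3: RHS = 2, y in [3, 4]  -> 2 point(s)
  x = 4: RHS = 4, y in [2, 5]  -> 2 point(s)
  x = 5: RHS = 2, y in [3, 4]  -> 2 point(s)
  x = 6: RHS = 2, y in [3, 4]  -> 2 point(s)
Affine points: 12. Add the point at infinity: total = 13.

#E(F_7) = 13


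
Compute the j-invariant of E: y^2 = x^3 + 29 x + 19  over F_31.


Delta = -16(4 a^3 + 27 b^2) mod 31 = 25
-1728 * (4 a)^3 = -1728 * (4*29)^3 mod 31 = 27
j = 27 * 25^(-1) mod 31 = 11

j = 11 (mod 31)


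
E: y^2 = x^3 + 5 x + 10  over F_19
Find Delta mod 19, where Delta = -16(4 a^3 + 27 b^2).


4 a^3 + 27 b^2 = 4*5^3 + 27*10^2 = 500 + 2700 = 3200
Delta = -16 * (3200) = -51200
Delta mod 19 = 5

Delta = 5 (mod 19)


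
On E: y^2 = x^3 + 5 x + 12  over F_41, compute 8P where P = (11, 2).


k = 8 = 1000_2 (binary, LSB first: 0001)
Double-and-add from P = (11, 2):
  bit 0 = 0: acc unchanged = O
  bit 1 = 0: acc unchanged = O
  bit 2 = 0: acc unchanged = O
  bit 3 = 1: acc = O + (5, 30) = (5, 30)

8P = (5, 30)


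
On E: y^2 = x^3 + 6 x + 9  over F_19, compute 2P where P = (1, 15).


Doubling: s = (3 x1^2 + a) / (2 y1)
s = (3*1^2 + 6) / (2*15) mod 19 = 6
x3 = s^2 - 2 x1 mod 19 = 6^2 - 2*1 = 15
y3 = s (x1 - x3) - y1 mod 19 = 6 * (1 - 15) - 15 = 15

2P = (15, 15)


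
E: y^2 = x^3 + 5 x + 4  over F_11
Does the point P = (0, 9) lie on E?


Check whether y^2 = x^3 + 5 x + 4 (mod 11) for (x, y) = (0, 9).
LHS: y^2 = 9^2 mod 11 = 4
RHS: x^3 + 5 x + 4 = 0^3 + 5*0 + 4 mod 11 = 4
LHS = RHS

Yes, on the curve


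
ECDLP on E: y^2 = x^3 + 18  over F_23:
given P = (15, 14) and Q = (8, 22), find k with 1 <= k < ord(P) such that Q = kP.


Enumerate multiples of P until we hit Q = (8, 22):
  1P = (15, 14)
  2P = (2, 16)
  3P = (18, 13)
  4P = (8, 22)
Match found at i = 4.

k = 4


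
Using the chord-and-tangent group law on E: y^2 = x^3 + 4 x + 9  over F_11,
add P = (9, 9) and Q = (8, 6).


P != Q, so use the chord formula.
s = (y2 - y1) / (x2 - x1) = (8) / (10) mod 11 = 3
x3 = s^2 - x1 - x2 mod 11 = 3^2 - 9 - 8 = 3
y3 = s (x1 - x3) - y1 mod 11 = 3 * (9 - 3) - 9 = 9

P + Q = (3, 9)


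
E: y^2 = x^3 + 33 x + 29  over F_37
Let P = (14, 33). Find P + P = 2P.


Doubling: s = (3 x1^2 + a) / (2 y1)
s = (3*14^2 + 33) / (2*33) mod 37 = 1
x3 = s^2 - 2 x1 mod 37 = 1^2 - 2*14 = 10
y3 = s (x1 - x3) - y1 mod 37 = 1 * (14 - 10) - 33 = 8

2P = (10, 8)


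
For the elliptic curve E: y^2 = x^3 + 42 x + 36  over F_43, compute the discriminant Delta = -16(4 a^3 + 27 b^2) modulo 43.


4 a^3 + 27 b^2 = 4*42^3 + 27*36^2 = 296352 + 34992 = 331344
Delta = -16 * (331344) = -5301504
Delta mod 43 = 9

Delta = 9 (mod 43)


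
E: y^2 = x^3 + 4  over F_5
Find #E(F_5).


For each x in F_5, count y with y^2 = x^3 + 0 x + 4 mod 5:
  x = 0: RHS = 4, y in [2, 3]  -> 2 point(s)
  x = 1: RHS = 0, y in [0]  -> 1 point(s)
  x = 3: RHS = 1, y in [1, 4]  -> 2 point(s)
Affine points: 5. Add the point at infinity: total = 6.

#E(F_5) = 6


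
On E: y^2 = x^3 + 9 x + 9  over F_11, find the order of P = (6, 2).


Compute successive multiples of P until we hit O:
  1P = (6, 2)
  2P = (0, 3)
  3P = (9, 4)
  4P = (5, 6)
  5P = (5, 5)
  6P = (9, 7)
  7P = (0, 8)
  8P = (6, 9)
  ... (continuing to 9P)
  9P = O

ord(P) = 9


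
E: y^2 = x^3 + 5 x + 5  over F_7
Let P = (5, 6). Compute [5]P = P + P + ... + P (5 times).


k = 5 = 101_2 (binary, LSB first: 101)
Double-and-add from P = (5, 6):
  bit 0 = 1: acc = O + (5, 6) = (5, 6)
  bit 1 = 0: acc unchanged = (5, 6)
  bit 2 = 1: acc = (5, 6) + (2, 3) = (1, 5)

5P = (1, 5)


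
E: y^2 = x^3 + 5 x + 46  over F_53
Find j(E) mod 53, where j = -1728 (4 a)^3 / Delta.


Delta = -16(4 a^3 + 27 b^2) mod 53 = 35
-1728 * (4 a)^3 = -1728 * (4*5)^3 mod 53 = 43
j = 43 * 35^(-1) mod 53 = 30

j = 30 (mod 53)


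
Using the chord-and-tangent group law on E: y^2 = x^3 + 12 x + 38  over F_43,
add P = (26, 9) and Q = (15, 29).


P != Q, so use the chord formula.
s = (y2 - y1) / (x2 - x1) = (20) / (32) mod 43 = 6
x3 = s^2 - x1 - x2 mod 43 = 6^2 - 26 - 15 = 38
y3 = s (x1 - x3) - y1 mod 43 = 6 * (26 - 38) - 9 = 5

P + Q = (38, 5)


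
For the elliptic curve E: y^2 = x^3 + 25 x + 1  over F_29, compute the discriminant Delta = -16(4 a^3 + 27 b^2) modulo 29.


4 a^3 + 27 b^2 = 4*25^3 + 27*1^2 = 62500 + 27 = 62527
Delta = -16 * (62527) = -1000432
Delta mod 29 = 10

Delta = 10 (mod 29)


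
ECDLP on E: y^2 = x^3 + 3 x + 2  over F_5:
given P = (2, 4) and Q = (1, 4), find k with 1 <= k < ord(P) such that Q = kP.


Enumerate multiples of P until we hit Q = (1, 4):
  1P = (2, 4)
  2P = (1, 1)
  3P = (1, 4)
Match found at i = 3.

k = 3


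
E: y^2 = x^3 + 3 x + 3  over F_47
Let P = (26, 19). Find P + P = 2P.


Doubling: s = (3 x1^2 + a) / (2 y1)
s = (3*26^2 + 3) / (2*19) mod 47 = 25
x3 = s^2 - 2 x1 mod 47 = 25^2 - 2*26 = 9
y3 = s (x1 - x3) - y1 mod 47 = 25 * (26 - 9) - 19 = 30

2P = (9, 30)


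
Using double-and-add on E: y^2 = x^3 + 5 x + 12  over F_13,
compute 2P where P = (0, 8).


k = 2 = 10_2 (binary, LSB first: 01)
Double-and-add from P = (0, 8):
  bit 0 = 0: acc unchanged = O
  bit 1 = 1: acc = O + (10, 10) = (10, 10)

2P = (10, 10)


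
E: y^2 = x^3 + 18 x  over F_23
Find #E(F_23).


For each x in F_23, count y with y^2 = x^3 + 18 x + 0 mod 23:
  x = 0: RHS = 0, y in [0]  -> 1 point(s)
  x = 3: RHS = 12, y in [9, 14]  -> 2 point(s)
  x = 5: RHS = 8, y in [10, 13]  -> 2 point(s)
  x = 6: RHS = 2, y in [5, 18]  -> 2 point(s)
  x = 7: RHS = 9, y in [3, 20]  -> 2 point(s)
  x = 8: RHS = 12, y in [9, 14]  -> 2 point(s)
  x = 12: RHS = 12, y in [9, 14]  -> 2 point(s)
  x = 13: RHS = 16, y in [4, 19]  -> 2 point(s)
  x = 14: RHS = 6, y in [11, 12]  -> 2 point(s)
  x = 19: RHS = 2, y in [5, 18]  -> 2 point(s)
  x = 21: RHS = 2, y in [5, 18]  -> 2 point(s)
  x = 22: RHS = 4, y in [2, 21]  -> 2 point(s)
Affine points: 23. Add the point at infinity: total = 24.

#E(F_23) = 24


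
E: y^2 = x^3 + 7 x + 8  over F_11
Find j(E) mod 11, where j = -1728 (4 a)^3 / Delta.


Delta = -16(4 a^3 + 27 b^2) mod 11 = 10
-1728 * (4 a)^3 = -1728 * (4*7)^3 mod 11 = 4
j = 4 * 10^(-1) mod 11 = 7

j = 7 (mod 11)


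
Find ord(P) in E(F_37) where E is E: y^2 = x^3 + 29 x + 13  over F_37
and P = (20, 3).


Compute successive multiples of P until we hit O:
  1P = (20, 3)
  2P = (7, 2)
  3P = (3, 4)
  4P = (35, 24)
  5P = (18, 22)
  6P = (6, 12)
  7P = (15, 7)
  8P = (13, 21)
  ... (continuing to 31P)
  31P = O

ord(P) = 31


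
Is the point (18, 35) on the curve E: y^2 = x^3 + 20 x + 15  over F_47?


Check whether y^2 = x^3 + 20 x + 15 (mod 47) for (x, y) = (18, 35).
LHS: y^2 = 35^2 mod 47 = 3
RHS: x^3 + 20 x + 15 = 18^3 + 20*18 + 15 mod 47 = 3
LHS = RHS

Yes, on the curve


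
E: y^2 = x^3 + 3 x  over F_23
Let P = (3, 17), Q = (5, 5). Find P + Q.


P != Q, so use the chord formula.
s = (y2 - y1) / (x2 - x1) = (11) / (2) mod 23 = 17
x3 = s^2 - x1 - x2 mod 23 = 17^2 - 3 - 5 = 5
y3 = s (x1 - x3) - y1 mod 23 = 17 * (3 - 5) - 17 = 18

P + Q = (5, 18)


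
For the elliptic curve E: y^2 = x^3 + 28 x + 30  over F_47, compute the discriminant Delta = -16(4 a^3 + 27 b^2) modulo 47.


4 a^3 + 27 b^2 = 4*28^3 + 27*30^2 = 87808 + 24300 = 112108
Delta = -16 * (112108) = -1793728
Delta mod 47 = 27

Delta = 27 (mod 47)


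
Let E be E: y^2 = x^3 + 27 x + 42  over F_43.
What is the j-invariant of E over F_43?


Delta = -16(4 a^3 + 27 b^2) mod 43 = 14
-1728 * (4 a)^3 = -1728 * (4*27)^3 mod 43 = 42
j = 42 * 14^(-1) mod 43 = 3

j = 3 (mod 43)


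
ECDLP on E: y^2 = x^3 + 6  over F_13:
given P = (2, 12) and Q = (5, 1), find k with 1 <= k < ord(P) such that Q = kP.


Enumerate multiples of P until we hit Q = (5, 1):
  1P = (2, 12)
  2P = (6, 12)
  3P = (5, 1)
Match found at i = 3.

k = 3


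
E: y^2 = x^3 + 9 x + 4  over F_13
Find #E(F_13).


For each x in F_13, count y with y^2 = x^3 + 9 x + 4 mod 13:
  x = 0: RHS = 4, y in [2, 11]  -> 2 point(s)
  x = 1: RHS = 1, y in [1, 12]  -> 2 point(s)
  x = 2: RHS = 4, y in [2, 11]  -> 2 point(s)
  x = 4: RHS = 0, y in [0]  -> 1 point(s)
  x = 6: RHS = 1, y in [1, 12]  -> 2 point(s)
  x = 8: RHS = 3, y in [4, 9]  -> 2 point(s)
  x = 11: RHS = 4, y in [2, 11]  -> 2 point(s)
Affine points: 13. Add the point at infinity: total = 14.

#E(F_13) = 14


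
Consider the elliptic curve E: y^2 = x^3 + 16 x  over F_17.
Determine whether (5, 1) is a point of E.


Check whether y^2 = x^3 + 16 x + 0 (mod 17) for (x, y) = (5, 1).
LHS: y^2 = 1^2 mod 17 = 1
RHS: x^3 + 16 x + 0 = 5^3 + 16*5 + 0 mod 17 = 1
LHS = RHS

Yes, on the curve


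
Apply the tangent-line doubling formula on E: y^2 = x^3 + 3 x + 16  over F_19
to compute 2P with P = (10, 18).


Doubling: s = (3 x1^2 + a) / (2 y1)
s = (3*10^2 + 3) / (2*18) mod 19 = 10
x3 = s^2 - 2 x1 mod 19 = 10^2 - 2*10 = 4
y3 = s (x1 - x3) - y1 mod 19 = 10 * (10 - 4) - 18 = 4

2P = (4, 4)


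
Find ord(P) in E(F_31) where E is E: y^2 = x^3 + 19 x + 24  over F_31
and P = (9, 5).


Compute successive multiples of P until we hit O:
  1P = (9, 5)
  2P = (10, 6)
  3P = (13, 22)
  4P = (29, 3)
  5P = (2, 16)
  6P = (25, 29)
  7P = (7, 29)
  8P = (4, 28)
  ... (continuing to 25P)
  25P = O

ord(P) = 25


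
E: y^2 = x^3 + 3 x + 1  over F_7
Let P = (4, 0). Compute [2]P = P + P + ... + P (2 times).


k = 2 = 10_2 (binary, LSB first: 01)
Double-and-add from P = (4, 0):
  bit 0 = 0: acc unchanged = O
  bit 1 = 1: acc = O + O = O

2P = O


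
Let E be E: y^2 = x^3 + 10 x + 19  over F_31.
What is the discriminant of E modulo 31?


4 a^3 + 27 b^2 = 4*10^3 + 27*19^2 = 4000 + 9747 = 13747
Delta = -16 * (13747) = -219952
Delta mod 31 = 24

Delta = 24 (mod 31)


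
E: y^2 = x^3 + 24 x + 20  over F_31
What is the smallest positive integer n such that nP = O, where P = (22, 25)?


Compute successive multiples of P until we hit O:
  1P = (22, 25)
  2P = (19, 9)
  3P = (15, 2)
  4P = (1, 13)
  5P = (2, 13)
  6P = (21, 19)
  7P = (24, 25)
  8P = (16, 6)
  ... (continuing to 19P)
  19P = O

ord(P) = 19


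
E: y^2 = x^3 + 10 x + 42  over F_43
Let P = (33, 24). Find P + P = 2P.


Doubling: s = (3 x1^2 + a) / (2 y1)
s = (3*33^2 + 10) / (2*24) mod 43 = 19
x3 = s^2 - 2 x1 mod 43 = 19^2 - 2*33 = 37
y3 = s (x1 - x3) - y1 mod 43 = 19 * (33 - 37) - 24 = 29

2P = (37, 29)


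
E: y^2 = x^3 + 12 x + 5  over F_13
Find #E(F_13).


For each x in F_13, count y with y^2 = x^3 + 12 x + 5 mod 13:
  x = 3: RHS = 3, y in [4, 9]  -> 2 point(s)
  x = 4: RHS = 0, y in [0]  -> 1 point(s)
  x = 7: RHS = 3, y in [4, 9]  -> 2 point(s)
  x = 9: RHS = 10, y in [6, 7]  -> 2 point(s)
  x = 11: RHS = 12, y in [5, 8]  -> 2 point(s)
Affine points: 9. Add the point at infinity: total = 10.

#E(F_13) = 10


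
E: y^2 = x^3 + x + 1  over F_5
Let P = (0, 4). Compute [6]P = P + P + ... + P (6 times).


k = 6 = 110_2 (binary, LSB first: 011)
Double-and-add from P = (0, 4):
  bit 0 = 0: acc unchanged = O
  bit 1 = 1: acc = O + (4, 3) = (4, 3)
  bit 2 = 1: acc = (4, 3) + (3, 1) = (2, 1)

6P = (2, 1)


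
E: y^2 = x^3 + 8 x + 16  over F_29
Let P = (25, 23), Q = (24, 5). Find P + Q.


P != Q, so use the chord formula.
s = (y2 - y1) / (x2 - x1) = (11) / (28) mod 29 = 18
x3 = s^2 - x1 - x2 mod 29 = 18^2 - 25 - 24 = 14
y3 = s (x1 - x3) - y1 mod 29 = 18 * (25 - 14) - 23 = 1

P + Q = (14, 1)


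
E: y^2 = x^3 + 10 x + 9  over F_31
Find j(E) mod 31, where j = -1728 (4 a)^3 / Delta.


Delta = -16(4 a^3 + 27 b^2) mod 31 = 22
-1728 * (4 a)^3 = -1728 * (4*10)^3 mod 31 = 4
j = 4 * 22^(-1) mod 31 = 3

j = 3 (mod 31)


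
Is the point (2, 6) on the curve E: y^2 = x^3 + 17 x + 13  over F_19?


Check whether y^2 = x^3 + 17 x + 13 (mod 19) for (x, y) = (2, 6).
LHS: y^2 = 6^2 mod 19 = 17
RHS: x^3 + 17 x + 13 = 2^3 + 17*2 + 13 mod 19 = 17
LHS = RHS

Yes, on the curve


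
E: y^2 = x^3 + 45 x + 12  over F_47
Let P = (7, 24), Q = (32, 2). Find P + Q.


P != Q, so use the chord formula.
s = (y2 - y1) / (x2 - x1) = (25) / (25) mod 47 = 1
x3 = s^2 - x1 - x2 mod 47 = 1^2 - 7 - 32 = 9
y3 = s (x1 - x3) - y1 mod 47 = 1 * (7 - 9) - 24 = 21

P + Q = (9, 21)


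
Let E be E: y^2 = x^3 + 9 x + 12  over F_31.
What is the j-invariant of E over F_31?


Delta = -16(4 a^3 + 27 b^2) mod 31 = 8
-1728 * (4 a)^3 = -1728 * (4*9)^3 mod 31 = 8
j = 8 * 8^(-1) mod 31 = 1

j = 1 (mod 31)


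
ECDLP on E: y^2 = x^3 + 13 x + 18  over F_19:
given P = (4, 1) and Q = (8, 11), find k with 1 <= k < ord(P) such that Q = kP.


Enumerate multiples of P until we hit Q = (8, 11):
  1P = (4, 1)
  2P = (15, 15)
  3P = (9, 3)
  4P = (13, 3)
  5P = (18, 17)
  6P = (8, 8)
  7P = (16, 16)
  8P = (16, 3)
  9P = (8, 11)
Match found at i = 9.

k = 9


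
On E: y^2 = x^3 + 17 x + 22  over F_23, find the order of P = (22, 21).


Compute successive multiples of P until we hit O:
  1P = (22, 21)
  2P = (4, 4)
  3P = (15, 15)
  4P = (21, 16)
  5P = (5, 18)
  6P = (2, 15)
  7P = (3, 10)
  8P = (7, 1)
  ... (continuing to 27P)
  27P = O

ord(P) = 27


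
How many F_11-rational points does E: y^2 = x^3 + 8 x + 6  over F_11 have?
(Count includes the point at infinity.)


For each x in F_11, count y with y^2 = x^3 + 8 x + 6 mod 11:
  x = 1: RHS = 4, y in [2, 9]  -> 2 point(s)
  x = 4: RHS = 3, y in [5, 6]  -> 2 point(s)
  x = 7: RHS = 9, y in [3, 8]  -> 2 point(s)
  x = 9: RHS = 4, y in [2, 9]  -> 2 point(s)
Affine points: 8. Add the point at infinity: total = 9.

#E(F_11) = 9


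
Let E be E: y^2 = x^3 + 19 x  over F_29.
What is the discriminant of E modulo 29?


4 a^3 + 27 b^2 = 4*19^3 + 27*0^2 = 27436 + 0 = 27436
Delta = -16 * (27436) = -438976
Delta mod 29 = 26

Delta = 26 (mod 29)


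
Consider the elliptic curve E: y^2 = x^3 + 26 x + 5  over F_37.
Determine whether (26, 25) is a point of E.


Check whether y^2 = x^3 + 26 x + 5 (mod 37) for (x, y) = (26, 25).
LHS: y^2 = 25^2 mod 37 = 33
RHS: x^3 + 26 x + 5 = 26^3 + 26*26 + 5 mod 37 = 16
LHS != RHS

No, not on the curve


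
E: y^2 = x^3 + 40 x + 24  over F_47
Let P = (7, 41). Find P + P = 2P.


Doubling: s = (3 x1^2 + a) / (2 y1)
s = (3*7^2 + 40) / (2*41) mod 47 = 4
x3 = s^2 - 2 x1 mod 47 = 4^2 - 2*7 = 2
y3 = s (x1 - x3) - y1 mod 47 = 4 * (7 - 2) - 41 = 26

2P = (2, 26)


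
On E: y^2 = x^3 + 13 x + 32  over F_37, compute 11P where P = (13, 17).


k = 11 = 1011_2 (binary, LSB first: 1101)
Double-and-add from P = (13, 17):
  bit 0 = 1: acc = O + (13, 17) = (13, 17)
  bit 1 = 1: acc = (13, 17) + (32, 8) = (20, 35)
  bit 2 = 0: acc unchanged = (20, 35)
  bit 3 = 1: acc = (20, 35) + (16, 28) = (11, 27)

11P = (11, 27)


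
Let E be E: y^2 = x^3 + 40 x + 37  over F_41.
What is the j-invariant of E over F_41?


Delta = -16(4 a^3 + 27 b^2) mod 41 = 40
-1728 * (4 a)^3 = -1728 * (4*40)^3 mod 41 = 15
j = 15 * 40^(-1) mod 41 = 26

j = 26 (mod 41)


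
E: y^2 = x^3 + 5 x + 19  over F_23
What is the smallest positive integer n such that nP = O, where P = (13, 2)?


Compute successive multiples of P until we hit O:
  1P = (13, 2)
  2P = (5, 10)
  3P = (6, 14)
  4P = (6, 9)
  5P = (5, 13)
  6P = (13, 21)
  7P = O

ord(P) = 7


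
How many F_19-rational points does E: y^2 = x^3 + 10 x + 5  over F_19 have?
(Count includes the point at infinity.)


For each x in F_19, count y with y^2 = x^3 + 10 x + 5 mod 19:
  x = 0: RHS = 5, y in [9, 10]  -> 2 point(s)
  x = 1: RHS = 16, y in [4, 15]  -> 2 point(s)
  x = 3: RHS = 5, y in [9, 10]  -> 2 point(s)
  x = 5: RHS = 9, y in [3, 16]  -> 2 point(s)
  x = 7: RHS = 0, y in [0]  -> 1 point(s)
  x = 9: RHS = 7, y in [8, 11]  -> 2 point(s)
  x = 14: RHS = 1, y in [1, 18]  -> 2 point(s)
  x = 16: RHS = 5, y in [9, 10]  -> 2 point(s)
Affine points: 15. Add the point at infinity: total = 16.

#E(F_19) = 16


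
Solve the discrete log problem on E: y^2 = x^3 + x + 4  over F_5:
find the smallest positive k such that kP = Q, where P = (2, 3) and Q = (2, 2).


Enumerate multiples of P until we hit Q = (2, 2):
  1P = (2, 3)
  2P = (0, 3)
  3P = (3, 2)
  4P = (1, 1)
  5P = (1, 4)
  6P = (3, 3)
  7P = (0, 2)
  8P = (2, 2)
Match found at i = 8.

k = 8


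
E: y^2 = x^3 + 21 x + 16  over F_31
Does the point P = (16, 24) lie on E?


Check whether y^2 = x^3 + 21 x + 16 (mod 31) for (x, y) = (16, 24).
LHS: y^2 = 24^2 mod 31 = 18
RHS: x^3 + 21 x + 16 = 16^3 + 21*16 + 16 mod 31 = 15
LHS != RHS

No, not on the curve


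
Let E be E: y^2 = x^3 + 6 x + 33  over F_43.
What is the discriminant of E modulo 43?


4 a^3 + 27 b^2 = 4*6^3 + 27*33^2 = 864 + 29403 = 30267
Delta = -16 * (30267) = -484272
Delta mod 43 = 37

Delta = 37 (mod 43)


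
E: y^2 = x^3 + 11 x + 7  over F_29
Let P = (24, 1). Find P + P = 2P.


Doubling: s = (3 x1^2 + a) / (2 y1)
s = (3*24^2 + 11) / (2*1) mod 29 = 14
x3 = s^2 - 2 x1 mod 29 = 14^2 - 2*24 = 3
y3 = s (x1 - x3) - y1 mod 29 = 14 * (24 - 3) - 1 = 3

2P = (3, 3)


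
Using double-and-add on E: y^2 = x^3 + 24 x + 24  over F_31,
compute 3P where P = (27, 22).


k = 3 = 11_2 (binary, LSB first: 11)
Double-and-add from P = (27, 22):
  bit 0 = 1: acc = O + (27, 22) = (27, 22)
  bit 1 = 1: acc = (27, 22) + (24, 28) = (15, 16)

3P = (15, 16)
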